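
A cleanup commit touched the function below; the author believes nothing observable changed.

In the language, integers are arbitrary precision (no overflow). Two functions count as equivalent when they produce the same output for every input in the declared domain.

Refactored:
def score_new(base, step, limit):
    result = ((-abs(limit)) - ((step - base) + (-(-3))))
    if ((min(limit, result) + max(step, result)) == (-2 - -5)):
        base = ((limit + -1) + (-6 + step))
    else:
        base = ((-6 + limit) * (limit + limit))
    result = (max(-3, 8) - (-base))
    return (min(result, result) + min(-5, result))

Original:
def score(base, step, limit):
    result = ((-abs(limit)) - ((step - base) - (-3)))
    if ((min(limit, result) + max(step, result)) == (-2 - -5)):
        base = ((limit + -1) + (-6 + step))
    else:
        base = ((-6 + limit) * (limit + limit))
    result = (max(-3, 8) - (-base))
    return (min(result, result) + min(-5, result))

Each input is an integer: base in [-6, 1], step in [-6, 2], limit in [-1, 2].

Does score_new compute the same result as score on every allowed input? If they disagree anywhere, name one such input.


Reading the diff, among the changes: arithmetic usage differs.
Tracing base=1, step=0, limit=-1: score: result=-3, then ((min(limit, result) + max(step, result)) == (-2 - -5)) is false, then base=14, then result=22, then returns 17 | score_new: result=-3, then ((min(limit, result) + max(step, result)) == (-2 - -5)) is false, then base=14, then result=22, then returns 17 — matching result 17.
Checked all 288 inputs in the declared domain: the outputs agree on every one.
verdict: equivalent


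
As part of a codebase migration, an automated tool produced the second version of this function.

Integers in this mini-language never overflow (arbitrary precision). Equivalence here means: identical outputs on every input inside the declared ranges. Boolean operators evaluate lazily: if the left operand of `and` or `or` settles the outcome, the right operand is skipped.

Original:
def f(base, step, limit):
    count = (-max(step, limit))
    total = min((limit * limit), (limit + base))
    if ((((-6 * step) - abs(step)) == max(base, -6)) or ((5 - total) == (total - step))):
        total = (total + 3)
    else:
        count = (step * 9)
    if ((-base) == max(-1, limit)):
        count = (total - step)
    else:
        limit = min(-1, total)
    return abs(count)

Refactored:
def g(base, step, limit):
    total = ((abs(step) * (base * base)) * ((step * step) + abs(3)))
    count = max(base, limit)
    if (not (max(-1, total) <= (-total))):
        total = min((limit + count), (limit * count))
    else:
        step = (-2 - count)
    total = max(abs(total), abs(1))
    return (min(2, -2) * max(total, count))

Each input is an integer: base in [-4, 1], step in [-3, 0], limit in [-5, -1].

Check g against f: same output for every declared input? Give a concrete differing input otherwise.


Evaluate both at base=-4, step=-3, limit=-5.
f: count = 3; total = -9; ((((-6 * step) - abs(step)) == max(base, -6)) or ((5 - total) == (total - step))) -> false; count = -27; ((-base) == max(-1, limit)) -> false; limit = -9; return 27
g: total = 576; count = -4; (not (max(-1, total) <= (-total))) -> true; total = -9; total = 9; return -18
27 against -18: the behavior changed.
verdict: not equivalent; witness: base=-4, step=-3, limit=-5


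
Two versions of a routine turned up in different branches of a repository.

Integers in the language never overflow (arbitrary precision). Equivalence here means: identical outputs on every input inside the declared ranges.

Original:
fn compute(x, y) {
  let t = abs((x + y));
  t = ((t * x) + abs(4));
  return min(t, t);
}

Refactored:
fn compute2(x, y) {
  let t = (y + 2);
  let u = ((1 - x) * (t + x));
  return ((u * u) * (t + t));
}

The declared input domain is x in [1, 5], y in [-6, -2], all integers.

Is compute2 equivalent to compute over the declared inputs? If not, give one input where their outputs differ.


Run the pair on x=1, y=-6.
compute: t := 5 | t := 9 | result 9
compute2: t := -4 | u := 0 | result 0
9 vs 0 — the two versions disagree here.
verdict: not equivalent; witness: x=1, y=-6


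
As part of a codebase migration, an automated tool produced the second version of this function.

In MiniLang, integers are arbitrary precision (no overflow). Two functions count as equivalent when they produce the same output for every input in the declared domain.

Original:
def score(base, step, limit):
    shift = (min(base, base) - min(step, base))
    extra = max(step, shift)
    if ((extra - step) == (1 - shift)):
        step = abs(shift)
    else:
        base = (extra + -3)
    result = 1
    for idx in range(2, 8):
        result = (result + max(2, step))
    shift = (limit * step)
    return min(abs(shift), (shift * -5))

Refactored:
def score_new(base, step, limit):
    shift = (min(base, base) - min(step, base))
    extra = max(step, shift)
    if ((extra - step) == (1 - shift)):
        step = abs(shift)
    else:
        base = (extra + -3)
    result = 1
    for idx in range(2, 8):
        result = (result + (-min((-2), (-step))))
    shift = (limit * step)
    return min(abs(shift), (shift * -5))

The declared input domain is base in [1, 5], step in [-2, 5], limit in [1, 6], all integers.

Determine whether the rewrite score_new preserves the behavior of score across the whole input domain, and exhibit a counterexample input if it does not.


Changes here: min/max/abs usage differs; the full 240-point sweep finds no disagreement.
verdict: equivalent


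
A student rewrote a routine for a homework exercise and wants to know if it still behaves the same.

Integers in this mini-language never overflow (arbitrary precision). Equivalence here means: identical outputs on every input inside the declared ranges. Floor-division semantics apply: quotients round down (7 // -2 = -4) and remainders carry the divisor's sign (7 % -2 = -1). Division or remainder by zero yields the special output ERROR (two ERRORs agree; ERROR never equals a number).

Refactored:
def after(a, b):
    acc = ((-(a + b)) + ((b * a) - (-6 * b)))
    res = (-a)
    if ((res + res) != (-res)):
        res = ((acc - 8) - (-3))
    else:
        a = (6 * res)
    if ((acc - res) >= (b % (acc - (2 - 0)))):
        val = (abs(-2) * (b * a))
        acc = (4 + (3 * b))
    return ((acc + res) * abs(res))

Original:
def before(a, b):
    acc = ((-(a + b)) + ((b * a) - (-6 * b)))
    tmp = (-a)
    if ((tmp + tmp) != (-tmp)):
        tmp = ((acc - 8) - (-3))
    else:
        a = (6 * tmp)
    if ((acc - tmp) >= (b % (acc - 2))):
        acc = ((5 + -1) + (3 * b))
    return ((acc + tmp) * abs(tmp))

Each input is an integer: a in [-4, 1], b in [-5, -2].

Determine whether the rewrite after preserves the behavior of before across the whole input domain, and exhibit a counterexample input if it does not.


Equivalent — the differences include local variable names differ; and constant usage differs; and arithmetic usage differs; and statement counts differ; and min/max/abs usage differs, yet no declared input distinguishes the two.
Spot check at a=-3, b=-5 — before: acc=-7, then tmp=3, then ((tmp + tmp) != (-tmp)) is true, then tmp=-12, then ((acc - tmp) >= (b % (acc - 2))) is true, then acc=-11, then returns -276. after: acc=-7, then res=3, then ((res + res) != (-res)) is true, then res=-12, then ((acc - res) >= (b % (acc - (2 - 0)))) is true, then val=30, then acc=-11, then returns -276. Both give -276.
Every one of the 24 inputs gives matching results.
verdict: equivalent


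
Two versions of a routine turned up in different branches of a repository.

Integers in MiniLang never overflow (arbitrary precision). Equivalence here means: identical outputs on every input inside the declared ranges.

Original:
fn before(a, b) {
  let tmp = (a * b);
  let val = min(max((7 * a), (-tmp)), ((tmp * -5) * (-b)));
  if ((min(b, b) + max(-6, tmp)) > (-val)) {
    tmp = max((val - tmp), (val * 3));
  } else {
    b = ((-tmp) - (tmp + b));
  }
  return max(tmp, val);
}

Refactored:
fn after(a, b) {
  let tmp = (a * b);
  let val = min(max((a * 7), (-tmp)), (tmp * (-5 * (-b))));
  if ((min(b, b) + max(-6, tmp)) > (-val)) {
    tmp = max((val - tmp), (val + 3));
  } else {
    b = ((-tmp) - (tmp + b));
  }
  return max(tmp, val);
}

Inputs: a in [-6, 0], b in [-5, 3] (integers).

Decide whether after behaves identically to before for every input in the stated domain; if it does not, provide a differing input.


Try a=0, b=1.
before: tmp becomes 0; next val becomes 0; next ((min(b, b) + max(-6, tmp)) > (-val)) evaluates to true; next tmp becomes 0; next final value 0
after: tmp becomes 0; next val becomes 0; next ((min(b, b) + max(-6, tmp)) > (-val)) evaluates to true; next tmp becomes 3; next final value 3
0 against 3: the behavior changed.
verdict: not equivalent; witness: a=0, b=1


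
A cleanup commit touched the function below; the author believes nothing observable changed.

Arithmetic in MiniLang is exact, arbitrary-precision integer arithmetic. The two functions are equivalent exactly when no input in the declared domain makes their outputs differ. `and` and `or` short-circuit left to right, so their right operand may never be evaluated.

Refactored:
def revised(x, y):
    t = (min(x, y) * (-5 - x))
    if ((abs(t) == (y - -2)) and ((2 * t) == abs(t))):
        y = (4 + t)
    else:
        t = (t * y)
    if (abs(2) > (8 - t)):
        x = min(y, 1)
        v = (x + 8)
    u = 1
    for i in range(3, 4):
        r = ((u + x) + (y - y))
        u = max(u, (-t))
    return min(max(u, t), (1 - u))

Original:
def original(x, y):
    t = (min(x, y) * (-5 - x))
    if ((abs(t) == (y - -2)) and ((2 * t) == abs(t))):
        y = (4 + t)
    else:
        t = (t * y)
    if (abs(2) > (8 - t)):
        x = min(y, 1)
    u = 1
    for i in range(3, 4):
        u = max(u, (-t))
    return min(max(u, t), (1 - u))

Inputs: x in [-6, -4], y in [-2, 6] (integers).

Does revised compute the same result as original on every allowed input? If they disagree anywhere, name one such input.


The two are interchangeable: arithmetic usage differs; also constant usage differs; also local variable names differ; also statement counts differ, and every declared input agrees.
One worked example (x=-6, y=2) — original: t=-6, then ((abs(t) == (y - -2)) and ((2 * t) == abs(t))) is false, then t=-12, then (abs(2) > (8 - t)) is false, then u=1, then (i=3), then u=12, then returns -11; revised: t=-6, then ((abs(t) == (y - -2)) and ((2 * t) == abs(t))) is false, then t=-12, then (abs(2) > (8 - t)) is false, then u=1, then (i=3), then r=-5, then u=12, then returns -11; agreement on -11.
Across all 27 domain points the two functions coincide.
verdict: equivalent


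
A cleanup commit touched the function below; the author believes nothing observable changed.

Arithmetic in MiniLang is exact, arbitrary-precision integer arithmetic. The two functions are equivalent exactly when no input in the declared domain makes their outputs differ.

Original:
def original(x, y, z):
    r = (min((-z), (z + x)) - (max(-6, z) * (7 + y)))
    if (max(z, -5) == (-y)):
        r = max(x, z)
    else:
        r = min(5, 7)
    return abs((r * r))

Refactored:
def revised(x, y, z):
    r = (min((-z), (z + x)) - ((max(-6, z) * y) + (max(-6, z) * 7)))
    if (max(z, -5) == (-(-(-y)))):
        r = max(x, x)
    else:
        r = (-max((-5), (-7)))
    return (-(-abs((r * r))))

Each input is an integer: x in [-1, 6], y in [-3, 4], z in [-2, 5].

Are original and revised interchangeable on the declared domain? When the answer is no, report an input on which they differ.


Evaluate both at x=-1, y=-3, z=3.
original: r becomes -15; next (max(z, -5) == (-y)) evaluates to true; next r becomes 3; next final value 9
revised: r becomes -15; next (max(z, -5) == (-(-(-y)))) evaluates to true; next r becomes -1; next final value 1
9 vs 1 — the two versions disagree here.
verdict: not equivalent; witness: x=-1, y=-3, z=3


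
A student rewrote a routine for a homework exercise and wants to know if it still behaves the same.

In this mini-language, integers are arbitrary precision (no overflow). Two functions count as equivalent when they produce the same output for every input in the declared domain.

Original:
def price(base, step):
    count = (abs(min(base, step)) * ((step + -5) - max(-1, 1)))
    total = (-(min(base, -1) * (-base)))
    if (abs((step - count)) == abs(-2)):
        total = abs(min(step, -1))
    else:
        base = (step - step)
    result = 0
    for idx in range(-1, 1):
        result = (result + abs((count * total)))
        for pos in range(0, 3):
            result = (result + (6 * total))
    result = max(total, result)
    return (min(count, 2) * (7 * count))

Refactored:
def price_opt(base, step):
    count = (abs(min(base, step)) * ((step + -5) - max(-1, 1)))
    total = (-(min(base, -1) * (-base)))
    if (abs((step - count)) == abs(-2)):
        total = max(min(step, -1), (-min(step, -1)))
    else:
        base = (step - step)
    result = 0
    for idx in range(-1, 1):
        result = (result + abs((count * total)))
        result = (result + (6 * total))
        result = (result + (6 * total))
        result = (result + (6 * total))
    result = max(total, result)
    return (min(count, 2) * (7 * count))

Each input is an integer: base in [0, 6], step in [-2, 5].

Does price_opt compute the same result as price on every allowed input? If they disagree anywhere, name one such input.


Changes here: min/max/abs usage differs; statement counts differ; constant usage differs; arithmetic usage differs; loop structure differs; local variable names differ; the full 56-point sweep finds no disagreement.
verdict: equivalent


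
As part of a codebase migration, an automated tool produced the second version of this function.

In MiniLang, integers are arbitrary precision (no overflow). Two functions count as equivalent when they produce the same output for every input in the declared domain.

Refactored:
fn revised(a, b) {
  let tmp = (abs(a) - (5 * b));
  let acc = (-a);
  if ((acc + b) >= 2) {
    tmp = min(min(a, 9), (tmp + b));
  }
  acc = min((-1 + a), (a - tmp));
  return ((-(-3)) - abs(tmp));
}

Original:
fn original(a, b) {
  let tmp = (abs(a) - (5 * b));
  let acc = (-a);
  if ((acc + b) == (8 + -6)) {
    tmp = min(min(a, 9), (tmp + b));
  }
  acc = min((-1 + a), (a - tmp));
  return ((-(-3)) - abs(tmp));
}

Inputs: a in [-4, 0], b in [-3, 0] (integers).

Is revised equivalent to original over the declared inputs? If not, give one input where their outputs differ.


Consider the input a=-4, b=-1.
original: tmp becomes 9; next acc becomes 4; next ((acc + b) == (8 + -6)) evaluates to false; next acc becomes -13; next final value -6
revised: tmp becomes 9; next acc becomes 4; next ((acc + b) >= 2) evaluates to true; next tmp becomes -4; next acc becomes -5; next final value -1
-6 vs -1 — the two versions disagree here.
verdict: not equivalent; witness: a=-4, b=-1


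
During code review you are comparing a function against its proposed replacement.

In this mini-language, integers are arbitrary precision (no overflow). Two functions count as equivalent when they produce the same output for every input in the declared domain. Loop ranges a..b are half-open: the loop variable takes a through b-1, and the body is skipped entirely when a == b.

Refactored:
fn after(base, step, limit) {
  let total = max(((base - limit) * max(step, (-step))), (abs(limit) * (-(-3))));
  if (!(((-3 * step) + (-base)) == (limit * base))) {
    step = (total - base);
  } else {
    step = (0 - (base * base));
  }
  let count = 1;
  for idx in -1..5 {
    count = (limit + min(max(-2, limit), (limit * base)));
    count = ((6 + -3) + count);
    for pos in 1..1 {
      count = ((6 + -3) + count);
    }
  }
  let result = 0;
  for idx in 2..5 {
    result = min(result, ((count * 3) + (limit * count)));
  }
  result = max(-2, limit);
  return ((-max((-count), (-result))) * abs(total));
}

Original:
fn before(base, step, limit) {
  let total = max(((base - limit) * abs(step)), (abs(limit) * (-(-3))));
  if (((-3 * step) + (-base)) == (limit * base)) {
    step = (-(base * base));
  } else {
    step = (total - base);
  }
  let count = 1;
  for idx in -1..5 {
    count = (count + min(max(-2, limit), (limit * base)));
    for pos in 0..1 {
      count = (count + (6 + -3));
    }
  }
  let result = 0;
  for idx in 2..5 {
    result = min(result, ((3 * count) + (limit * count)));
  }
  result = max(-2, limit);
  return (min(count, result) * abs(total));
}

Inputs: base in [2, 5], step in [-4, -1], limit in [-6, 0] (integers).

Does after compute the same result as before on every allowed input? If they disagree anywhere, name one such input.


Try base=2, step=-4, limit=-6.
before: total := 32 | (((-3 * step) + (-base)) == (limit * base)): false | step := 30 | count := 1 | iter idx=-1: | count := -11 | iter pos=0: | count := -8 | iter idx=0: | count := -20 | iter pos=0: | count := -17 | iter idx=1: | count := -29 | iter pos=0: | count := -26 | iter idx=2: | count := -38 | iter pos=0: | count := -35 | iter idx=3: | count := -47 | iter pos=0: | count := -44 | iter idx=4: | count := -56 | iter pos=0: | count := -53 | result := 0 | iter idx=2: | result := 0 | iter idx=3: | result := 0 | iter idx=4: | result := 0 | result := -2 | result -1696
after: total := 32 | (!(((-3 * step) + (-base)) == (limit * base))): true | step := 30 | count := 1 | iter idx=-1: | count := -18 | count := -15 | loop over pos: empty range | iter idx=0: | count := -18 | count := -15 | loop over pos: empty range | iter idx=1: | count := -18 | count := -15 | loop over pos: empty range | iter idx=2: | count := -18 | count := -15 | loop over pos: empty range | iter idx=3: | count := -18 | count := -15 | loop over pos: empty range | iter idx=4: | count := -18 | count := -15 | loop over pos: empty range | result := 0 | iter idx=2: | result := 0 | iter idx=3: | result := 0 | iter idx=4: | result := 0 | result := -2 | result -480
-1696 against -480: the behavior changed.
verdict: not equivalent; witness: base=2, step=-4, limit=-6


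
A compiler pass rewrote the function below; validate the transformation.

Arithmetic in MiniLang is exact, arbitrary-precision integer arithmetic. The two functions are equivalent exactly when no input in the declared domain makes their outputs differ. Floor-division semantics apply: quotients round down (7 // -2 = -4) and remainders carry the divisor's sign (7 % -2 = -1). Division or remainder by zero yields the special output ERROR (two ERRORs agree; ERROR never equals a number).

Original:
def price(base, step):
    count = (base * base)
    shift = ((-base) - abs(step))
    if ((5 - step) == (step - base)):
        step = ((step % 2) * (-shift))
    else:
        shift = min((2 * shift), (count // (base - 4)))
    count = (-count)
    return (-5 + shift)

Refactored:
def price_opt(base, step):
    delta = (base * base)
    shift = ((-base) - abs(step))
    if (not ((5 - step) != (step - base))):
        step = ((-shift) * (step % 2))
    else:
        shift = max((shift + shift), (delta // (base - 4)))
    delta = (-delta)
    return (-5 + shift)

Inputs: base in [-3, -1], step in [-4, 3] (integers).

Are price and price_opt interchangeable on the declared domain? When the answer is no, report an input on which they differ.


These are not equivalent — on base=-3, step=-3 the outputs split (-7 vs -5).
price: count := 9 | shift := 0 | ((5 - step) == (step - base)): false | shift := -2 | count := -9 | result -7
price_opt: delta := 9 | shift := 0 | (not ((5 - step) != (step - base))): false | shift := 0 | delta := -9 | result -5
verdict: not equivalent; witness: base=-3, step=-3


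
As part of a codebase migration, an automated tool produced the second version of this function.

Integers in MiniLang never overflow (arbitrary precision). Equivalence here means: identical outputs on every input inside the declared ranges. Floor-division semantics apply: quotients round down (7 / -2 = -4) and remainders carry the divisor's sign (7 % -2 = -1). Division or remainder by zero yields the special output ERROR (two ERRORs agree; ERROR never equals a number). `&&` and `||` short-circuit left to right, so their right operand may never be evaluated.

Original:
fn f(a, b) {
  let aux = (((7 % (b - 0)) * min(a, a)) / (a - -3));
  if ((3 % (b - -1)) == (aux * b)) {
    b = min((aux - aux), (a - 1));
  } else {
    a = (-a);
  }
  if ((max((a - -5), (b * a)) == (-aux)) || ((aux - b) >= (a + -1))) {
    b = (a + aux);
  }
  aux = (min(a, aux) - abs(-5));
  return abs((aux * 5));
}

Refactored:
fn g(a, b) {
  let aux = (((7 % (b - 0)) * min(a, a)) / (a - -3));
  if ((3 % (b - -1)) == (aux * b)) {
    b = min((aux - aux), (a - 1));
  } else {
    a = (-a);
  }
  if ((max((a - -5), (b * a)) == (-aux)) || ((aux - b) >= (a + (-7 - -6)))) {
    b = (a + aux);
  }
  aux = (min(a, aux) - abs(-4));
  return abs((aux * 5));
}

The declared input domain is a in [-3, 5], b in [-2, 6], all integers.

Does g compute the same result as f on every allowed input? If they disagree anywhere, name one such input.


Try a=-2, b=-2.
f: aux = 2; ((3 % (b - -1)) == (aux * b)) -> false; a = 2; ((max((a - -5), (b * a)) == (-aux)) || ((aux - b) >= (a + -1))) -> true; b = 4; aux = -3; return 15
g: aux = 2; ((3 % (b - -1)) == (aux * b)) -> false; a = 2; ((max((a - -5), (b * a)) == (-aux)) || ((aux - b) >= (a + (-7 - -6)))) -> true; b = 4; aux = -2; return 10
15 and 10 differ, so these are not the same function on this domain.
verdict: not equivalent; witness: a=-2, b=-2


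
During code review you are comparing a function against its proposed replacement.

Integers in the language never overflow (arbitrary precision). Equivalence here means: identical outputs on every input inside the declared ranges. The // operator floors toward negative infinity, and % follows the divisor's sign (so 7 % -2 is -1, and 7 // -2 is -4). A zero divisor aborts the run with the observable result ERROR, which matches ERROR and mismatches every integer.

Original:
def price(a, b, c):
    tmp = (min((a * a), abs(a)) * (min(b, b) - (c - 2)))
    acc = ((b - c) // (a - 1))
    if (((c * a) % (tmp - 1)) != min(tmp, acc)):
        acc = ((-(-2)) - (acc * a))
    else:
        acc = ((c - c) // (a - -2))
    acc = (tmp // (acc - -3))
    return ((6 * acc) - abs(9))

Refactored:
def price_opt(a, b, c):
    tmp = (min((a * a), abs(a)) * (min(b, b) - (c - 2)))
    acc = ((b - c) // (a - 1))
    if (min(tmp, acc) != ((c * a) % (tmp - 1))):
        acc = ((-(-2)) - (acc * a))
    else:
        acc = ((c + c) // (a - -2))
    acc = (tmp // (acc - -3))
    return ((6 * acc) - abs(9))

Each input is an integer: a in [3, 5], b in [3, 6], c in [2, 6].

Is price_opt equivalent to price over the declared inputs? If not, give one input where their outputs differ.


The rewrite breaks on a=3, b=5, c=5, where the results are 3 and -3.
price: tmp=6, then acc=0, then (((c * a) % (tmp - 1)) != min(tmp, acc)) is false, then acc=0, then acc=2, then returns 3
price_opt: tmp=6, then acc=0, then (min(tmp, acc) != ((c * a) % (tmp - 1))) is false, then acc=2, then acc=1, then returns -3
verdict: not equivalent; witness: a=3, b=5, c=5


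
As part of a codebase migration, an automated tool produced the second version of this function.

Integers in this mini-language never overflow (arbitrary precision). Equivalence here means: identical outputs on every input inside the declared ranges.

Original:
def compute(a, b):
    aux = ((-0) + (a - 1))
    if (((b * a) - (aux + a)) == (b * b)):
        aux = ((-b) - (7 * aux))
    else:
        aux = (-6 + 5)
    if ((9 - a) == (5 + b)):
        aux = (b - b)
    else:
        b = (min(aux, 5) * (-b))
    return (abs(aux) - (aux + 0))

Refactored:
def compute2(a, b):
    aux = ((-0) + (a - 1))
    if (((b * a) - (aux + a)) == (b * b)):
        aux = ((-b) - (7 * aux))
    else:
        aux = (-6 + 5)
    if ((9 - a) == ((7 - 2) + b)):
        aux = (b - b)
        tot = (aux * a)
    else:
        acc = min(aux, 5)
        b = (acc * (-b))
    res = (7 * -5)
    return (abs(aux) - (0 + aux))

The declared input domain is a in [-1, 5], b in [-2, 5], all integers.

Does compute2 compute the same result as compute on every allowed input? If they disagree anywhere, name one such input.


Changes here: statement counts differ, and constant usage differs, and arithmetic usage differs, and local variable names differ; the full 56-point sweep finds no disagreement.
verdict: equivalent


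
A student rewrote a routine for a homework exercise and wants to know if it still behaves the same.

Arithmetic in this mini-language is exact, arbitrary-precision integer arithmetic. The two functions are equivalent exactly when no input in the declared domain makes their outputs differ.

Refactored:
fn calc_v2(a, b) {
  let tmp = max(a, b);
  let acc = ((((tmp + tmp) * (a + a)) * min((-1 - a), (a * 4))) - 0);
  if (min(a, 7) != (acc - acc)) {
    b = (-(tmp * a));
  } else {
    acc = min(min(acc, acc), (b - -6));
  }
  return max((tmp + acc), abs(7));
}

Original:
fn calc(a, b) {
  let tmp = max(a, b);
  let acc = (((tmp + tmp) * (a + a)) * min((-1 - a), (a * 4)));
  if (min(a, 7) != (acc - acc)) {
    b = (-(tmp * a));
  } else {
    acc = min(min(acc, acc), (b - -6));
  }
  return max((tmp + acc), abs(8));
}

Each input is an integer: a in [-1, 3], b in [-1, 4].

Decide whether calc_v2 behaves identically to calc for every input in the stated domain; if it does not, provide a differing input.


Run the pair on a=-1, b=-1.
calc: tmp=-1, then acc=-16, then (min(a, 7) != (acc - acc)) is true, then b=-1, then returns 8
calc_v2: tmp=-1, then acc=-16, then (min(a, 7) != (acc - acc)) is true, then b=-1, then returns 7
8 vs 7 — the two versions disagree here.
verdict: not equivalent; witness: a=-1, b=-1


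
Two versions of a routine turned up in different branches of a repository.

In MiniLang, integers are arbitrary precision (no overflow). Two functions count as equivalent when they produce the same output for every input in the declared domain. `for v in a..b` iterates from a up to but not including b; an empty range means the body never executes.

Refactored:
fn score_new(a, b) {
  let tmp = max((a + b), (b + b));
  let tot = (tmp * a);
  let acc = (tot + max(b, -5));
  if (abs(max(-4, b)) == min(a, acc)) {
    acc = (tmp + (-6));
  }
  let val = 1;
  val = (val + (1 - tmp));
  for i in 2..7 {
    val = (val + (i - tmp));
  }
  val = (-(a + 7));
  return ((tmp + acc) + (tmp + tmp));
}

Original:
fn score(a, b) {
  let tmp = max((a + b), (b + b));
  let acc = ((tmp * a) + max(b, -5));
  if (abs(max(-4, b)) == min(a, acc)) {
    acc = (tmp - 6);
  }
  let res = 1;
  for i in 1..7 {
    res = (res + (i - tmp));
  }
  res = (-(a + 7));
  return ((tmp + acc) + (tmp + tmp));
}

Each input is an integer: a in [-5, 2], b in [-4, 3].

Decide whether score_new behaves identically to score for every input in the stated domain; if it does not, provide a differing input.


The two versions differ — the changes include loop structure differs, constant usage differs, local variable names differ, statement counts differ, arithmetic usage differs.
Tracing a=-4, b=2: score: tmp := 4 | acc := -14 | (abs(max(-4, b)) == min(a, acc)): false | res := 1 | iter i=1: | res := -2 | iter i=2: | res := -4 | iter i=3: | res := -5 | iter i=4: | res := -5 | iter i=5: | res := -4 | iter i=6: | res := -2 | res := -3 | result -2 | score_new: tmp := 4 | tot := -16 | acc := -14 | (abs(max(-4, b)) == min(a, acc)): false | val := 1 | val := -2 | iter i=2: | val := -4 | iter i=3: | val := -5 | iter i=4: | val := -5 | iter i=5: | val := -4 | iter i=6: | val := -2 | val := -3 | result -2 — matching result -2.
Across all 64 domain points the two functions coincide.
verdict: equivalent


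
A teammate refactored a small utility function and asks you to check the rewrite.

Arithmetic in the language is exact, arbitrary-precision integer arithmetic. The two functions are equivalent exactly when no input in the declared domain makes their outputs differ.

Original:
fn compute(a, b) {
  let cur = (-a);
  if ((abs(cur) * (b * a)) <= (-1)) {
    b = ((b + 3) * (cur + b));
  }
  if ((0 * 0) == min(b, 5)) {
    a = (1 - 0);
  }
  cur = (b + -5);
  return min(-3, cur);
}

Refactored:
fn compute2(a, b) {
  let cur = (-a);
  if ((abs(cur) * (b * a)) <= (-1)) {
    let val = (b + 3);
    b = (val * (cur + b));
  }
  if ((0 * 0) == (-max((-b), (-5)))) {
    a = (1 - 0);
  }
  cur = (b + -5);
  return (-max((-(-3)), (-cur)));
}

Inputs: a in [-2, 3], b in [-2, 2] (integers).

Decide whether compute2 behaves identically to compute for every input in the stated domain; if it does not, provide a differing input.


Reading the diff, among the changes: statement counts differ; and local variable names differ; and min/max/abs usage differs.
As a probe, take a=1, b=2: compute runs cur=-1, then ((abs(cur) * (b * a)) <= (-1)) is false, then ((0 * 0) == min(b, 5)) is false, then cur=-3, then returns -3; compute2 runs cur=-1, then ((abs(cur) * (b * a)) <= (-1)) is false, then ((0 * 0) == (-max((-b), (-5)))) is false, then cur=-3, then returns -3; both end at -3.
An exhaustive pass over the 30 declared inputs shows identical outputs.
verdict: equivalent


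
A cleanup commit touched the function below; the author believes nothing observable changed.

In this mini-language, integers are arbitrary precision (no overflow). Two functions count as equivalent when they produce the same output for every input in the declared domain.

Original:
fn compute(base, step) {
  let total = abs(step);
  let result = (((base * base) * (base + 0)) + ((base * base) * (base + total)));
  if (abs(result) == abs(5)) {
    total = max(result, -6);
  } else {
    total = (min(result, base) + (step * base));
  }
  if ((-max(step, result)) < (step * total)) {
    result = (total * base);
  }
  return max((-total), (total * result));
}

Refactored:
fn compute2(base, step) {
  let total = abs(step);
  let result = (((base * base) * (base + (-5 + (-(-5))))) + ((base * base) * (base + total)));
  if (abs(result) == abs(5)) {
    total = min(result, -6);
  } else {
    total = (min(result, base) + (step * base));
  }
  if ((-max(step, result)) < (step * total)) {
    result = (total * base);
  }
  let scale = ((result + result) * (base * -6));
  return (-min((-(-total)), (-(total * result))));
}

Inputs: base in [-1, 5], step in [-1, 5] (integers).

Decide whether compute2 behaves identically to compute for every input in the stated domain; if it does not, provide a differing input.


Evaluate both at base=1, step=3.
compute: total := 3 | result := 5 | (abs(result) == abs(5)): true | total := 5 | ((-max(step, result)) < (step * total)): true | result := 5 | result 25
compute2: total := 3 | result := 5 | (abs(result) == abs(5)): true | total := -6 | ((-max(step, result)) < (step * total)): false | scale := -60 | result 6
25 != 6, so the rewrite changes behavior.
verdict: not equivalent; witness: base=1, step=3


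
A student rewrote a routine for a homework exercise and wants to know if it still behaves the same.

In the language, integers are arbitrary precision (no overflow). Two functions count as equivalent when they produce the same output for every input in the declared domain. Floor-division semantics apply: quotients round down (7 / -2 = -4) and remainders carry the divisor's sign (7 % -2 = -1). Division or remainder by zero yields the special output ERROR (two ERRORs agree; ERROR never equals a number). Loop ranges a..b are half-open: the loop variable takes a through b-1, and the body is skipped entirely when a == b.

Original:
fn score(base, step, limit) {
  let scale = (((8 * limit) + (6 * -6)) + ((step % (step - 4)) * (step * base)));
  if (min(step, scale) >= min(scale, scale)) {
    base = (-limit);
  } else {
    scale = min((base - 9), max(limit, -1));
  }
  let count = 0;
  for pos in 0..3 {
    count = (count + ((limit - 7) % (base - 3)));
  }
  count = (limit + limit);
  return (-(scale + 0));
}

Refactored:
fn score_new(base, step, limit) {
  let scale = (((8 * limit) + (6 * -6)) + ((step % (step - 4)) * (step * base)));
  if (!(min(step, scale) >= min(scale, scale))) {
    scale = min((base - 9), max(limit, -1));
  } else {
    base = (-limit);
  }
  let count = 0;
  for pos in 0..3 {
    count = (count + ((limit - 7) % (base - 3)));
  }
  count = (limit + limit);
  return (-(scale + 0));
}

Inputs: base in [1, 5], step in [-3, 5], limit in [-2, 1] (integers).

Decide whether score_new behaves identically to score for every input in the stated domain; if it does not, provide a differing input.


Reading the diff, among the changes: boolean connective usage differs.
As a probe, take base=1, step=2, limit=-2: score runs scale becomes -52; next (min(step, scale) >= min(scale, scale)) evaluates to true; next base becomes 2; next count becomes 0; next at pos=0:; next count becomes 0; next at pos=1:; next count becomes 0; next at pos=2:; next count becomes 0; next count becomes -4; next final value 52; score_new runs scale becomes -52; next (!(min(step, scale) >= min(scale, scale))) evaluates to false; next base becomes 2; next count becomes 0; next at pos=0:; next count becomes 0; next at pos=1:; next count becomes 0; next at pos=2:; next count becomes 0; next count becomes -4; next final value 52; both end at 52.
Sweeping the whole domain (180 inputs) finds no disagreement.
verdict: equivalent


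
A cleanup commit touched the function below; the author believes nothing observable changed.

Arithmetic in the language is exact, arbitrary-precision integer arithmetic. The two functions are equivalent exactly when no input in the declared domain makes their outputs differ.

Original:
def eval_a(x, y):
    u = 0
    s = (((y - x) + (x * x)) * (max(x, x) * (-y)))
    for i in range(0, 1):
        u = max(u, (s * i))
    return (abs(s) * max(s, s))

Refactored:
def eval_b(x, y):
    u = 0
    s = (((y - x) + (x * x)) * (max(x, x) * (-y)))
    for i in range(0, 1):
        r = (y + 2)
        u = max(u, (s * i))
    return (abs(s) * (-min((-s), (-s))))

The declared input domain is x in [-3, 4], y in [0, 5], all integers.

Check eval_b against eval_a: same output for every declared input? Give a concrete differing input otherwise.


Equivalent — the differences include local variable names differ; also constant usage differs; also min/max/abs usage differs; also arithmetic usage differs; also statement counts differ, yet no declared input distinguishes the two.
Spot check at x=2, y=0 — eval_a: u=0, then s=0, then (i=0), then u=0, then returns 0. eval_b: u=0, then s=0, then (i=0), then r=2, then u=0, then returns 0. Both give 0.
Checked all 48 inputs in the declared domain: the outputs agree on every one.
verdict: equivalent


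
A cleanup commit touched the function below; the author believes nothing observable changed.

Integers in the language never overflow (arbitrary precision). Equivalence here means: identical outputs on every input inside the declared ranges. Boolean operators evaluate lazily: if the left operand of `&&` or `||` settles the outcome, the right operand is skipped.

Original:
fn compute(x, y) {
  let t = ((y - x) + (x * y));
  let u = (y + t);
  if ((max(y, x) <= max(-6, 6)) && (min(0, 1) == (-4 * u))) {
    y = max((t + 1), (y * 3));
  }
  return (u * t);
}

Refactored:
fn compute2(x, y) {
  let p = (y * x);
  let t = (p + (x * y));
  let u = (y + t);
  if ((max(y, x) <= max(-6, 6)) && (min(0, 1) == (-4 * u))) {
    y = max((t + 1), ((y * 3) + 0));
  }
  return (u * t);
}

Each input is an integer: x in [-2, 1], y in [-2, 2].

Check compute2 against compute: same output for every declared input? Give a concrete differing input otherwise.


On input x=-2, y=-2, compute returns 8 while compute2 returns 48.
verdict: not equivalent; witness: x=-2, y=-2


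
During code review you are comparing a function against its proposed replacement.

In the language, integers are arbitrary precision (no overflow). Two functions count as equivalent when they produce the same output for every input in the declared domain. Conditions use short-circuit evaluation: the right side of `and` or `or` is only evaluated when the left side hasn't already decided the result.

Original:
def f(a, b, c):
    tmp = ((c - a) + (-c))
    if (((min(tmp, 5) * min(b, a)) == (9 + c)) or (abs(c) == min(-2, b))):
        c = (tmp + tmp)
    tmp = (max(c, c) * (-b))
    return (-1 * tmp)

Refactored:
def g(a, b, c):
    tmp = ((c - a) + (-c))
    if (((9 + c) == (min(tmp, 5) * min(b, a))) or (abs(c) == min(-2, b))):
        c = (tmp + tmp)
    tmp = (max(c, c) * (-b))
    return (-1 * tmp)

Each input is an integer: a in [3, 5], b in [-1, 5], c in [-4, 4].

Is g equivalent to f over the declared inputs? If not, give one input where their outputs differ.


This is a faithful refactor — same computation, different form, but the computed results match everywhere.
As a probe, take a=4, b=4, c=-3: f runs tmp becomes -4; next (((min(tmp, 5) * min(b, a)) == (9 + c)) or (abs(c) == min(-2, b))) evaluates to false; next tmp becomes 12; next final value -12; g runs tmp becomes -4; next (((9 + c) == (min(tmp, 5) * min(b, a))) or (abs(c) == min(-2, b))) evaluates to false; next tmp becomes 12; next final value -12; both end at -12.
Every one of the 189 inputs gives matching results.
verdict: equivalent


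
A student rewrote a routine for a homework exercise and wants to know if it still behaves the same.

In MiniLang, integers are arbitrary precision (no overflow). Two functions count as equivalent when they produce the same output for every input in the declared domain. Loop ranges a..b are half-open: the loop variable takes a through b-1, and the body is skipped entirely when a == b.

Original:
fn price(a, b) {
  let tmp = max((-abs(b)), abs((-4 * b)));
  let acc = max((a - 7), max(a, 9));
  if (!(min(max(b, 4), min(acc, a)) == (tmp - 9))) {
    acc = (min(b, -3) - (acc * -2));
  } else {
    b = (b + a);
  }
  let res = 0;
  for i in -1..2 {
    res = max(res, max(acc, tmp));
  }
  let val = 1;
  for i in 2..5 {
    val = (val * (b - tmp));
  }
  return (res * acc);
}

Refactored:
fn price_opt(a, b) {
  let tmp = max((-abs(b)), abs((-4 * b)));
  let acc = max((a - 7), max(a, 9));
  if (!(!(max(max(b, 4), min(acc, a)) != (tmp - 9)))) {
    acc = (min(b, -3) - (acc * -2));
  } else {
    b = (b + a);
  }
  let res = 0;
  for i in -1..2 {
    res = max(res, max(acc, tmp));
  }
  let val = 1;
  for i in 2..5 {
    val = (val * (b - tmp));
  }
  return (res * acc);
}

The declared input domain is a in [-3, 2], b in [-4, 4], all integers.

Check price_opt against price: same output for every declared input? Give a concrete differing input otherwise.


There is a counterexample at a=-1, b=-2: 81 on one side, 225 on the other.
price: tmp=8, then acc=9, then (!(min(max(b, 4), min(acc, a)) == (tmp - 9))) is false, then b=-3, then res=0, then (i=-1), then res=9, then (i=0), then res=9, then (i=1), then res=9, then val=1, then (i=2), then val=-11, then (i=3), then val=121, then (i=4), then val=-1331, then returns 81
price_opt: tmp=8, then acc=9, then (!(!(max(max(b, 4), min(acc, a)) != (tmp - 9)))) is true, then acc=15, then res=0, then (i=-1), then res=15, then (i=0), then res=15, then (i=1), then res=15, then val=1, then (i=2), then val=-10, then (i=3), then val=100, then (i=4), then val=-1000, then returns 225
verdict: not equivalent; witness: a=-1, b=-2


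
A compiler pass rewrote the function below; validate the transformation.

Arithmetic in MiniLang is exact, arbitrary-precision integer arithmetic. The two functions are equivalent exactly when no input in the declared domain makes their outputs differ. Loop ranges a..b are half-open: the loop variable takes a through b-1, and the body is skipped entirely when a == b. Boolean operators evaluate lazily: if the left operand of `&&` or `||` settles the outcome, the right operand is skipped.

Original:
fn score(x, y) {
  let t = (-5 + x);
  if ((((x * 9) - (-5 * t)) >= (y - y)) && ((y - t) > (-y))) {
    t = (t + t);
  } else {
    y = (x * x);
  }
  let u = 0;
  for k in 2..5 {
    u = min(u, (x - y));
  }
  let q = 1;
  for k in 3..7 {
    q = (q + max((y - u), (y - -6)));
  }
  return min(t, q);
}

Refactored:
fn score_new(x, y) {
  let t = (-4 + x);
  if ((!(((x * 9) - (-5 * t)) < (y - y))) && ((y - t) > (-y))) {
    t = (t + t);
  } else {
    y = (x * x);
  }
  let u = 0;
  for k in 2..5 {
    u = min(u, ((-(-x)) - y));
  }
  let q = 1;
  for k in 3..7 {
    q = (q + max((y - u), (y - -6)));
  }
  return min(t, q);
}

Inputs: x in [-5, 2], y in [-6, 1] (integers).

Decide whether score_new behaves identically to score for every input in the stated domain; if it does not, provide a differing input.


Try x=-5, y=-6.
score: t := -10 | ((((x * 9) - (-5 * t)) >= (y - y)) && ((y - t) > (-y))): false | y := 25 | u := 0 | iter k=2: | u := -30 | iter k=3: | u := -30 | iter k=4: | u := -30 | q := 1 | iter k=3: | q := 56 | iter k=4: | q := 111 | iter k=5: | q := 166 | iter k=6: | q := 221 | result -10
score_new: t := -9 | ((!(((x * 9) - (-5 * t)) < (y - y))) && ((y - t) > (-y))): false | y := 25 | u := 0 | iter k=2: | u := -30 | iter k=3: | u := -30 | iter k=4: | u := -30 | q := 1 | iter k=3: | q := 56 | iter k=4: | q := 111 | iter k=5: | q := 166 | iter k=6: | q := 221 | result -9
-10 != -9, so the rewrite changes behavior.
verdict: not equivalent; witness: x=-5, y=-6
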